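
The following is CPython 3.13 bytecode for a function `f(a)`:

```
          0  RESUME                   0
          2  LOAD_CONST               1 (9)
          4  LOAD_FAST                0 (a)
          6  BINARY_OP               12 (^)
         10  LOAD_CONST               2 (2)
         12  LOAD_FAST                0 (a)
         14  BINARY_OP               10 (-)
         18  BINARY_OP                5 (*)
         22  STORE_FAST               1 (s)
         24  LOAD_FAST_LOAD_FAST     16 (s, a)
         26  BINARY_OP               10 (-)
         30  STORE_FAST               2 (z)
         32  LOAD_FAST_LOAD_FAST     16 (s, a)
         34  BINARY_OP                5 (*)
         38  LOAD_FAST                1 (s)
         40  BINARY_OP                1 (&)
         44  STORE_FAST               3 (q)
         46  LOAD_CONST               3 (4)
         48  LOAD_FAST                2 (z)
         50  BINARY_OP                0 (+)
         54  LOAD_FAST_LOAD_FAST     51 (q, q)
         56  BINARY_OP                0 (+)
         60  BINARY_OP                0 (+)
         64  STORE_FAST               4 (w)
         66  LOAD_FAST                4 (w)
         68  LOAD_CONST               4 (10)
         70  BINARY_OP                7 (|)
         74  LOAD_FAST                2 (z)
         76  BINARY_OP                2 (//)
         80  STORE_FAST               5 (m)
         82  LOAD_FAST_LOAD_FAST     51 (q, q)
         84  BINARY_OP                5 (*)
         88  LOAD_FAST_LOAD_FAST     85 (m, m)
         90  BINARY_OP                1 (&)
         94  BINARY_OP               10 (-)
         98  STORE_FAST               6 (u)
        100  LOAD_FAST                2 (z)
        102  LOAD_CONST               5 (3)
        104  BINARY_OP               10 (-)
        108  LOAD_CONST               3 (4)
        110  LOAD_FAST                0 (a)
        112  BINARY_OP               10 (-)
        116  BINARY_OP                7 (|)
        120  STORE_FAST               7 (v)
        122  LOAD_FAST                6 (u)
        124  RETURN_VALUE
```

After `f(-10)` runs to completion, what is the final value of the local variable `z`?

-2

LOAD_CONST → push 9. Stack: [9]
LOAD_FAST a → push -10. Stack: [9, -10]
BINARY_OP ^ → 9 ^ -10 = -1. Stack: [-1]
LOAD_CONST → push 2. Stack: [-1, 2]
LOAD_FAST a → push -10. Stack: [-1, 2, -10]
BINARY_OP - → 2 - -10 = 12. Stack: [-1, 12]
BINARY_OP * → -1 * 12 = -12. Stack: [-12]
STORE_FAST s → s=-12. Stack: []
LOAD_FAST_LOAD_FAST s,a → push -12,-10. Stack: [-12, -10]
BINARY_OP - → -12 - -10 = -2. Stack: [-2]
STORE_FAST z → z=-2. Stack: []
LOAD_FAST_LOAD_FAST s,a → push -12,-10. Stack: [-12, -10]
BINARY_OP * → -12 * -10 = 120. Stack: [120]
LOAD_FAST s → push -12. Stack: [120, -12]
BINARY_OP & → 120 & -12 = 112. Stack: [112]
STORE_FAST q → q=112. Stack: []
LOAD_CONST → push 4. Stack: [4]
LOAD_FAST z → push -2. Stack: [4, -2]
BINARY_OP + → 4 + -2 = 2. Stack: [2]
LOAD_FAST_LOAD_FAST q,q → push 112,112. Stack: [2, 112, 112]
BINARY_OP + → 112 + 112 = 224. Stack: [2, 224]
BINARY_OP + → 2 + 224 = 226. Stack: [226]
STORE_FAST w → w=226. Stack: []
LOAD_FAST w → push 226. Stack: [226]
LOAD_CONST → push 10. Stack: [226, 10]
BINARY_OP | → 226 | 10 = 234. Stack: [234]
LOAD_FAST z → push -2. Stack: [234, -2]
BINARY_OP // → 234 // -2 = -117. Stack: [-117]
STORE_FAST m → m=-117. Stack: []
LOAD_FAST_LOAD_FAST q,q → push 112,112. Stack: [112, 112]
BINARY_OP * → 112 * 112 = 12544. Stack: [12544]
LOAD_FAST_LOAD_FAST m,m → push -117,-117. Stack: [12544, -117, -117]
BINARY_OP & → -117 & -117 = -117. Stack: [12544, -117]
BINARY_OP - → 12544 - -117 = 12661. Stack: [12661]
STORE_FAST u → u=12661. Stack: []
LOAD_FAST z → push -2. Stack: [-2]
LOAD_CONST → push 3. Stack: [-2, 3]
BINARY_OP - → -2 - 3 = -5. Stack: [-5]
LOAD_CONST → push 4. Stack: [-5, 4]
LOAD_FAST a → push -10. Stack: [-5, 4, -10]
BINARY_OP - → 4 - -10 = 14. Stack: [-5, 14]
BINARY_OP | → -5 | 14 = -1. Stack: [-1]
STORE_FAST v → v=-1. Stack: []
LOAD_FAST u → push 12661. Stack: [12661]
RETURN_VALUE → return 12661.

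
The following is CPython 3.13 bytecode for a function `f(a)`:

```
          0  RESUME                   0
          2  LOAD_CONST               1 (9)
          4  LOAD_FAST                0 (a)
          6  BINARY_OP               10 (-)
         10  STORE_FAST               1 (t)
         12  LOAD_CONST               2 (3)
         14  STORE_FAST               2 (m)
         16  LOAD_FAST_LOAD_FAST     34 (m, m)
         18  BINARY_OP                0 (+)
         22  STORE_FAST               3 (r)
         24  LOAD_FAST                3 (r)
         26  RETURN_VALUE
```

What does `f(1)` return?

6

LOAD_CONST → push 9. Stack: [9]
LOAD_FAST a → push 1. Stack: [9, 1]
BINARY_OP - → 9 - 1 = 8. Stack: [8]
STORE_FAST t → t=8. Stack: []
LOAD_CONST → push 3. Stack: [3]
STORE_FAST m → m=3. Stack: []
LOAD_FAST_LOAD_FAST m,m → push 3,3. Stack: [3, 3]
BINARY_OP + → 3 + 3 = 6. Stack: [6]
STORE_FAST r → r=6. Stack: []
LOAD_FAST r → push 6. Stack: [6]
RETURN_VALUE → return 6.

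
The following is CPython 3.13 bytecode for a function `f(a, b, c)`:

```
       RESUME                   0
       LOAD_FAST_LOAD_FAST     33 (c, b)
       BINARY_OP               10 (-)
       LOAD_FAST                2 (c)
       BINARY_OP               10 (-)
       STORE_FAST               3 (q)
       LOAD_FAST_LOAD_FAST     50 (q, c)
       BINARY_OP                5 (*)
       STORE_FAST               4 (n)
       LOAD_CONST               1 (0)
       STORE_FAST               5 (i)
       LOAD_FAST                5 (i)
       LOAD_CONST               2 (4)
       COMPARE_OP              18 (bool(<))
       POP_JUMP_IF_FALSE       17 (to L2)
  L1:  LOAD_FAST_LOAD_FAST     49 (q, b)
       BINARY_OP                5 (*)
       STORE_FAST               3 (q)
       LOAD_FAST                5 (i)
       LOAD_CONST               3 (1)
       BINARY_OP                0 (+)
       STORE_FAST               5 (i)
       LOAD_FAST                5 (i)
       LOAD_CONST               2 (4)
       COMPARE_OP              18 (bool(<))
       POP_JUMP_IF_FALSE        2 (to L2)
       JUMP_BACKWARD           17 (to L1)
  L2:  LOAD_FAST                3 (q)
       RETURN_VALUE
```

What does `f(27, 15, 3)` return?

LOAD_FAST_LOAD_FAST c,b → push 3,15. Stack: [3, 15]
BINARY_OP - → 3 - 15 = -12. Stack: [-12]
LOAD_FAST c → push 3. Stack: [-12, 3]
BINARY_OP - → -12 - 3 = -15. Stack: [-15]
STORE_FAST q → q=-15. Stack: []
LOAD_FAST_LOAD_FAST q,c → push -15,3. Stack: [-15, 3]
BINARY_OP * → -15 * 3 = -45. Stack: [-45]
STORE_FAST n → n=-45. Stack: []
LOAD_CONST → push 0. Stack: [0]
STORE_FAST i → i=0. Stack: []
LOAD_FAST i → push 0. Stack: [0]
LOAD_CONST → push 4. Stack: [0, 4]
COMPARE_OP bool(<) → 0 vs 4 = True. Stack: [True]
POP_JUMP_IF_FALSE → pop True; no jump. Stack: []
LOAD_FAST_LOAD_FAST q,b → push -15,15. Stack: [-15, 15]
BINARY_OP * → -15 * 15 = -225. Stack: [-225]
STORE_FAST q → q=-225. Stack: []
LOAD_FAST i → push 0. Stack: [0]
LOAD_CONST → push 1. Stack: [0, 1]
BINARY_OP + → 0 + 1 = 1. Stack: [1]
STORE_FAST i → i=1. Stack: []
LOAD_FAST i → push 1. Stack: [1]
LOAD_CONST → push 4. Stack: [1, 4]
COMPARE_OP bool(<) → 1 vs 4 = True. Stack: [True]
POP_JUMP_IF_FALSE → pop True; no jump. Stack: []
LOAD_FAST_LOAD_FAST q,b → push -225,15. Stack: [-225, 15]
BINARY_OP * → -225 * 15 = -3375. Stack: [-3375]
STORE_FAST q → q=-3375. Stack: []
LOAD_FAST i → push 1. Stack: [1]
LOAD_CONST → push 1. Stack: [1, 1]
BINARY_OP + → 1 + 1 = 2. Stack: [2]
STORE_FAST i → i=2. Stack: []
LOAD_FAST i → push 2. Stack: [2]
LOAD_CONST → push 4. Stack: [2, 4]
COMPARE_OP bool(<) → 2 vs 4 = True. Stack: [True]
POP_JUMP_IF_FALSE → pop True; no jump. Stack: []
LOAD_FAST_LOAD_FAST q,b → push -3375,15. Stack: [-3375, 15]
BINARY_OP * → -3375 * 15 = -50625. Stack: [-50625]
STORE_FAST q → q=-50625. Stack: []
LOAD_FAST i → push 2. Stack: [2]
LOAD_CONST → push 1. Stack: [2, 1]
BINARY_OP + → 2 + 1 = 3. Stack: [3]
STORE_FAST i → i=3. Stack: []
LOAD_FAST i → push 3. Stack: [3]
LOAD_CONST → push 4. Stack: [3, 4]
COMPARE_OP bool(<) → 3 vs 4 = True. Stack: [True]
POP_JUMP_IF_FALSE → pop True; no jump. Stack: []
LOAD_FAST_LOAD_FAST q,b → push -50625,15. Stack: [-50625, 15]
BINARY_OP * → -50625 * 15 = -759375. Stack: [-759375]
STORE_FAST q → q=-759375. Stack: []
LOAD_FAST i → push 3. Stack: [3]
LOAD_CONST → push 1. Stack: [3, 1]
BINARY_OP + → 3 + 1 = 4. Stack: [4]
STORE_FAST i → i=4. Stack: []
LOAD_FAST i → push 4. Stack: [4]
LOAD_CONST → push 4. Stack: [4, 4]
COMPARE_OP bool(<) → 4 vs 4 = False. Stack: [False]
POP_JUMP_IF_FALSE → pop False; jump. Stack: []
LOAD_FAST q → push -759375. Stack: [-759375]
RETURN_VALUE → return -759375.

-759375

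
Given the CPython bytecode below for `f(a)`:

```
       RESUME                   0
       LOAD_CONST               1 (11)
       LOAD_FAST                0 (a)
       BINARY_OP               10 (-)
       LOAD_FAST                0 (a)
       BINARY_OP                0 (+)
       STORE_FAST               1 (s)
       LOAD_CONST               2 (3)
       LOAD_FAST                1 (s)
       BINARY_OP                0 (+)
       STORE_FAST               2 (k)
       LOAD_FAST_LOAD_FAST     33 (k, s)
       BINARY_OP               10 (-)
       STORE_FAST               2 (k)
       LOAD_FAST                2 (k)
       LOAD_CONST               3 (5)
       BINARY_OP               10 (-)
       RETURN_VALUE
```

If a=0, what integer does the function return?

LOAD_CONST → push 11. Stack: [11]
LOAD_FAST a → push 0. Stack: [11, 0]
BINARY_OP - → 11 - 0 = 11. Stack: [11]
LOAD_FAST a → push 0. Stack: [11, 0]
BINARY_OP + → 11 + 0 = 11. Stack: [11]
STORE_FAST s → s=11. Stack: []
LOAD_CONST → push 3. Stack: [3]
LOAD_FAST s → push 11. Stack: [3, 11]
BINARY_OP + → 3 + 11 = 14. Stack: [14]
STORE_FAST k → k=14. Stack: []
LOAD_FAST_LOAD_FAST k,s → push 14,11. Stack: [14, 11]
BINARY_OP - → 14 - 11 = 3. Stack: [3]
STORE_FAST k → k=3. Stack: []
LOAD_FAST k → push 3. Stack: [3]
LOAD_CONST → push 5. Stack: [3, 5]
BINARY_OP - → 3 - 5 = -2. Stack: [-2]
RETURN_VALUE → return -2.

-2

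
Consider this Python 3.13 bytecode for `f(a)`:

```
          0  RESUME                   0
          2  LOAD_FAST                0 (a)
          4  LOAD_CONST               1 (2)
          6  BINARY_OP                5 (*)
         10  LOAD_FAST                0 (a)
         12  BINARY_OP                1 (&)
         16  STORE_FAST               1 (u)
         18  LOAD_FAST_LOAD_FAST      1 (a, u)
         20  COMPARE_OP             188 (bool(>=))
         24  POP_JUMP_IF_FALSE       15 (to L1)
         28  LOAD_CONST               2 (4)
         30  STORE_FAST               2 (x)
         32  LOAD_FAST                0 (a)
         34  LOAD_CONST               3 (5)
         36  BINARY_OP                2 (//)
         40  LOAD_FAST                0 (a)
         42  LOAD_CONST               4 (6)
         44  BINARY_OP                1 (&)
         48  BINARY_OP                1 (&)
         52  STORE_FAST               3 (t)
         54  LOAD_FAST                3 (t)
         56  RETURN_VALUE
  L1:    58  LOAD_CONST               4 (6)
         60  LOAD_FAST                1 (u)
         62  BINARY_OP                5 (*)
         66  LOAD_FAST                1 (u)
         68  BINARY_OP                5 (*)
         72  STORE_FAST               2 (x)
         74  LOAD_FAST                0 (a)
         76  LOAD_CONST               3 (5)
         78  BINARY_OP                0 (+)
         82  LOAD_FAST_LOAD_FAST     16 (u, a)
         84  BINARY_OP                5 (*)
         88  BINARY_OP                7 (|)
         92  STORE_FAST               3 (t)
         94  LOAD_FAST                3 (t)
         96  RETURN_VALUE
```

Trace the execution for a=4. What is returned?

LOAD_FAST a → push 4. Stack: [4]
LOAD_CONST → push 2. Stack: [4, 2]
BINARY_OP * → 4 * 2 = 8. Stack: [8]
LOAD_FAST a → push 4. Stack: [8, 4]
BINARY_OP & → 8 & 4 = 0. Stack: [0]
STORE_FAST u → u=0. Stack: []
LOAD_FAST_LOAD_FAST a,u → push 4,0. Stack: [4, 0]
COMPARE_OP bool(>=) → 4 vs 0 = True. Stack: [True]
POP_JUMP_IF_FALSE → pop True; no jump. Stack: []
LOAD_CONST → push 4. Stack: [4]
STORE_FAST x → x=4. Stack: []
LOAD_FAST a → push 4. Stack: [4]
LOAD_CONST → push 5. Stack: [4, 5]
BINARY_OP // → 4 // 5 = 0. Stack: [0]
LOAD_FAST a → push 4. Stack: [0, 4]
LOAD_CONST → push 6. Stack: [0, 4, 6]
BINARY_OP & → 4 & 6 = 4. Stack: [0, 4]
BINARY_OP & → 0 & 4 = 0. Stack: [0]
STORE_FAST t → t=0. Stack: []
LOAD_FAST t → push 0. Stack: [0]
RETURN_VALUE → return 0.

0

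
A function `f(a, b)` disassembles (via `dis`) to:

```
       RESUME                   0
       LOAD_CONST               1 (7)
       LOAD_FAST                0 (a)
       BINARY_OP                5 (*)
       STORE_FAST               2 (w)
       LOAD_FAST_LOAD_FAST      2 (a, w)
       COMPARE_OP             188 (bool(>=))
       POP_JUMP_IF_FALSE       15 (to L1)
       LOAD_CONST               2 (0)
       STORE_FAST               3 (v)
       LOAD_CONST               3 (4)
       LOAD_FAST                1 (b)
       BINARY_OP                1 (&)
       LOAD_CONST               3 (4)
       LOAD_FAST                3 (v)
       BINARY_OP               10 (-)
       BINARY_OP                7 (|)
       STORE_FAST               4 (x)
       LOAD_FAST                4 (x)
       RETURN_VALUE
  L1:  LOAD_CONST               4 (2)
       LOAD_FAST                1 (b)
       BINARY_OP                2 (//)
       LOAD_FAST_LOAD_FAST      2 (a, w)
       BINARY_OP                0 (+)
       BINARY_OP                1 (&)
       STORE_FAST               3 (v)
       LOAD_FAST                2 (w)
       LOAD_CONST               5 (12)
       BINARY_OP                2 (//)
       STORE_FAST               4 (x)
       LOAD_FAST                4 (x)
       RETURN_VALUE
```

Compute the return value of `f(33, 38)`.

19

LOAD_CONST → push 7. Stack: [7]
LOAD_FAST a → push 33. Stack: [7, 33]
BINARY_OP * → 7 * 33 = 231. Stack: [231]
STORE_FAST w → w=231. Stack: []
LOAD_FAST_LOAD_FAST a,w → push 33,231. Stack: [33, 231]
COMPARE_OP bool(>=) → 33 vs 231 = False. Stack: [False]
POP_JUMP_IF_FALSE → pop False; jump. Stack: []
LOAD_CONST → push 2. Stack: [2]
LOAD_FAST b → push 38. Stack: [2, 38]
BINARY_OP // → 2 // 38 = 0. Stack: [0]
LOAD_FAST_LOAD_FAST a,w → push 33,231. Stack: [0, 33, 231]
BINARY_OP + → 33 + 231 = 264. Stack: [0, 264]
BINARY_OP & → 0 & 264 = 0. Stack: [0]
STORE_FAST v → v=0. Stack: []
LOAD_FAST w → push 231. Stack: [231]
LOAD_CONST → push 12. Stack: [231, 12]
BINARY_OP // → 231 // 12 = 19. Stack: [19]
STORE_FAST x → x=19. Stack: []
LOAD_FAST x → push 19. Stack: [19]
RETURN_VALUE → return 19.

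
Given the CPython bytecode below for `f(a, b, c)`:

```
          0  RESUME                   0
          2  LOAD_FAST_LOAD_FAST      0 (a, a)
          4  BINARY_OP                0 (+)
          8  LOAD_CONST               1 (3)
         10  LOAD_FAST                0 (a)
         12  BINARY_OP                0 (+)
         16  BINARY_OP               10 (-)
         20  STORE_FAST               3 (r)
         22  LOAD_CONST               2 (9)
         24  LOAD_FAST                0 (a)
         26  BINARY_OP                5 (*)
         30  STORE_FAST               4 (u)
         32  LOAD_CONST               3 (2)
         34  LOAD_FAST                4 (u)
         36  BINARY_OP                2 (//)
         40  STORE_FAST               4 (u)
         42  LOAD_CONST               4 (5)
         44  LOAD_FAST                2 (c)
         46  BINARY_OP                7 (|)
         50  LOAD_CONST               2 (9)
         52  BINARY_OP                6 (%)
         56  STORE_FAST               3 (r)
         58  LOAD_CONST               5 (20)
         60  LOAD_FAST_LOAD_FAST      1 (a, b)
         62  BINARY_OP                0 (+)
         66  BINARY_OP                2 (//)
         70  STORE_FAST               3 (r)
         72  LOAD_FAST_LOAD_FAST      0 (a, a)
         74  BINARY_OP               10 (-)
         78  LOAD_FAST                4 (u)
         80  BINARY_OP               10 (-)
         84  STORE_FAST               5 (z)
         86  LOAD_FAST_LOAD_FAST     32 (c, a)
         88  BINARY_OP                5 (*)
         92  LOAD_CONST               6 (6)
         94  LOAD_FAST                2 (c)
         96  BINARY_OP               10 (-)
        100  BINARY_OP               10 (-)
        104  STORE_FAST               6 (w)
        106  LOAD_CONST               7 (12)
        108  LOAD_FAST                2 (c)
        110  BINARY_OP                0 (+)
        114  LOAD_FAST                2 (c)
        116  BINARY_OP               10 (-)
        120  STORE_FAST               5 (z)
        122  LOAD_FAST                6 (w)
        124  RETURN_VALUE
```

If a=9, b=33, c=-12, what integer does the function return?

-126

LOAD_FAST_LOAD_FAST a,a → push 9,9. Stack: [9, 9]
BINARY_OP + → 9 + 9 = 18. Stack: [18]
LOAD_CONST → push 3. Stack: [18, 3]
LOAD_FAST a → push 9. Stack: [18, 3, 9]
BINARY_OP + → 3 + 9 = 12. Stack: [18, 12]
BINARY_OP - → 18 - 12 = 6. Stack: [6]
STORE_FAST r → r=6. Stack: []
LOAD_CONST → push 9. Stack: [9]
LOAD_FAST a → push 9. Stack: [9, 9]
BINARY_OP * → 9 * 9 = 81. Stack: [81]
STORE_FAST u → u=81. Stack: []
LOAD_CONST → push 2. Stack: [2]
LOAD_FAST u → push 81. Stack: [2, 81]
BINARY_OP // → 2 // 81 = 0. Stack: [0]
STORE_FAST u → u=0. Stack: []
LOAD_CONST → push 5. Stack: [5]
LOAD_FAST c → push -12. Stack: [5, -12]
BINARY_OP | → 5 | -12 = -11. Stack: [-11]
LOAD_CONST → push 9. Stack: [-11, 9]
BINARY_OP % → -11 % 9 = 7. Stack: [7]
STORE_FAST r → r=7. Stack: []
LOAD_CONST → push 20. Stack: [20]
LOAD_FAST_LOAD_FAST a,b → push 9,33. Stack: [20, 9, 33]
BINARY_OP + → 9 + 33 = 42. Stack: [20, 42]
BINARY_OP // → 20 // 42 = 0. Stack: [0]
STORE_FAST r → r=0. Stack: []
LOAD_FAST_LOAD_FAST a,a → push 9,9. Stack: [9, 9]
BINARY_OP - → 9 - 9 = 0. Stack: [0]
LOAD_FAST u → push 0. Stack: [0, 0]
BINARY_OP - → 0 - 0 = 0. Stack: [0]
STORE_FAST z → z=0. Stack: []
LOAD_FAST_LOAD_FAST c,a → push -12,9. Stack: [-12, 9]
BINARY_OP * → -12 * 9 = -108. Stack: [-108]
LOAD_CONST → push 6. Stack: [-108, 6]
LOAD_FAST c → push -12. Stack: [-108, 6, -12]
BINARY_OP - → 6 - -12 = 18. Stack: [-108, 18]
BINARY_OP - → -108 - 18 = -126. Stack: [-126]
STORE_FAST w → w=-126. Stack: []
LOAD_CONST → push 12. Stack: [12]
LOAD_FAST c → push -12. Stack: [12, -12]
BINARY_OP + → 12 + -12 = 0. Stack: [0]
LOAD_FAST c → push -12. Stack: [0, -12]
BINARY_OP - → 0 - -12 = 12. Stack: [12]
STORE_FAST z → z=12. Stack: []
LOAD_FAST w → push -126. Stack: [-126]
RETURN_VALUE → return -126.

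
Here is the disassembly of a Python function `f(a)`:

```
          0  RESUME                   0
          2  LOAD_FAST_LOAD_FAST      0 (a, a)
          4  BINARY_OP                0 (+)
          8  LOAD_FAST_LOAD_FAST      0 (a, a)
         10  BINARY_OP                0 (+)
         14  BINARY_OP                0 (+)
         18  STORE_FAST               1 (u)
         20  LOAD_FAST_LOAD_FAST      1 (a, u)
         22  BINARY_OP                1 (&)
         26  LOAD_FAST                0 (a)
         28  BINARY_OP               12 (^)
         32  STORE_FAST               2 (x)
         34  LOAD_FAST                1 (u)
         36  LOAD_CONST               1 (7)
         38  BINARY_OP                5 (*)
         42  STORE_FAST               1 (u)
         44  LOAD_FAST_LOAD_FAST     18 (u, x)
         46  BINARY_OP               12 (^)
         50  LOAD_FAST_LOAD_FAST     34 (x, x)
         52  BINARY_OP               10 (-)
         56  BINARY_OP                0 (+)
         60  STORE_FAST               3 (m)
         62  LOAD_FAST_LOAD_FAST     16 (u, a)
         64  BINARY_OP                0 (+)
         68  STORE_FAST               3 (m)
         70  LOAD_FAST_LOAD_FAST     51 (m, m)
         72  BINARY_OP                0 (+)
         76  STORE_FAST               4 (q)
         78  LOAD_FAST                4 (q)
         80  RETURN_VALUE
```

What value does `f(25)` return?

1450

LOAD_FAST_LOAD_FAST a,a → push 25,25. Stack: [25, 25]
BINARY_OP + → 25 + 25 = 50. Stack: [50]
LOAD_FAST_LOAD_FAST a,a → push 25,25. Stack: [50, 25, 25]
BINARY_OP + → 25 + 25 = 50. Stack: [50, 50]
BINARY_OP + → 50 + 50 = 100. Stack: [100]
STORE_FAST u → u=100. Stack: []
LOAD_FAST_LOAD_FAST a,u → push 25,100. Stack: [25, 100]
BINARY_OP & → 25 & 100 = 0. Stack: [0]
LOAD_FAST a → push 25. Stack: [0, 25]
BINARY_OP ^ → 0 ^ 25 = 25. Stack: [25]
STORE_FAST x → x=25. Stack: []
LOAD_FAST u → push 100. Stack: [100]
LOAD_CONST → push 7. Stack: [100, 7]
BINARY_OP * → 100 * 7 = 700. Stack: [700]
STORE_FAST u → u=700. Stack: []
LOAD_FAST_LOAD_FAST u,x → push 700,25. Stack: [700, 25]
BINARY_OP ^ → 700 ^ 25 = 677. Stack: [677]
LOAD_FAST_LOAD_FAST x,x → push 25,25. Stack: [677, 25, 25]
BINARY_OP - → 25 - 25 = 0. Stack: [677, 0]
BINARY_OP + → 677 + 0 = 677. Stack: [677]
STORE_FAST m → m=677. Stack: []
LOAD_FAST_LOAD_FAST u,a → push 700,25. Stack: [700, 25]
BINARY_OP + → 700 + 25 = 725. Stack: [725]
STORE_FAST m → m=725. Stack: []
LOAD_FAST_LOAD_FAST m,m → push 725,725. Stack: [725, 725]
BINARY_OP + → 725 + 725 = 1450. Stack: [1450]
STORE_FAST q → q=1450. Stack: []
LOAD_FAST q → push 1450. Stack: [1450]
RETURN_VALUE → return 1450.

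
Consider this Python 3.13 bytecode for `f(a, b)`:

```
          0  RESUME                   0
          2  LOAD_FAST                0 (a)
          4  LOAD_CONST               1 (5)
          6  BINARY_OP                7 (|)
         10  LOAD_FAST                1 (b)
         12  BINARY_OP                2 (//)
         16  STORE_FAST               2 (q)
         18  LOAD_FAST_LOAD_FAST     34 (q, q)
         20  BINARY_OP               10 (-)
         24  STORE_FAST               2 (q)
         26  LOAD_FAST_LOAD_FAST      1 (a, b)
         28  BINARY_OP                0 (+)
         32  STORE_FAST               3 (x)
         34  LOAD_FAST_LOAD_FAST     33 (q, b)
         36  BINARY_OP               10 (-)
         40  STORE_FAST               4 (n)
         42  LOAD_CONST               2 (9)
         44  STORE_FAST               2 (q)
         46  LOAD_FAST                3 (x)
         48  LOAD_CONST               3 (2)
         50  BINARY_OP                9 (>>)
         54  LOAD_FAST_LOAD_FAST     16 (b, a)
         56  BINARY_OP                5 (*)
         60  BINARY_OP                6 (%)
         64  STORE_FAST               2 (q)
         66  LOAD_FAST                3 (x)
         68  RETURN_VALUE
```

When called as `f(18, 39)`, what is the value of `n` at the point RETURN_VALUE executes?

LOAD_FAST a → push 18. Stack: [18]
LOAD_CONST → push 5. Stack: [18, 5]
BINARY_OP | → 18 | 5 = 23. Stack: [23]
LOAD_FAST b → push 39. Stack: [23, 39]
BINARY_OP // → 23 // 39 = 0. Stack: [0]
STORE_FAST q → q=0. Stack: []
LOAD_FAST_LOAD_FAST q,q → push 0,0. Stack: [0, 0]
BINARY_OP - → 0 - 0 = 0. Stack: [0]
STORE_FAST q → q=0. Stack: []
LOAD_FAST_LOAD_FAST a,b → push 18,39. Stack: [18, 39]
BINARY_OP + → 18 + 39 = 57. Stack: [57]
STORE_FAST x → x=57. Stack: []
LOAD_FAST_LOAD_FAST q,b → push 0,39. Stack: [0, 39]
BINARY_OP - → 0 - 39 = -39. Stack: [-39]
STORE_FAST n → n=-39. Stack: []
LOAD_CONST → push 9. Stack: [9]
STORE_FAST q → q=9. Stack: []
LOAD_FAST x → push 57. Stack: [57]
LOAD_CONST → push 2. Stack: [57, 2]
BINARY_OP >> → 57 >> 2 = 14. Stack: [14]
LOAD_FAST_LOAD_FAST b,a → push 39,18. Stack: [14, 39, 18]
BINARY_OP * → 39 * 18 = 702. Stack: [14, 702]
BINARY_OP % → 14 % 702 = 14. Stack: [14]
STORE_FAST q → q=14. Stack: []
LOAD_FAST x → push 57. Stack: [57]
RETURN_VALUE → return 57.

-39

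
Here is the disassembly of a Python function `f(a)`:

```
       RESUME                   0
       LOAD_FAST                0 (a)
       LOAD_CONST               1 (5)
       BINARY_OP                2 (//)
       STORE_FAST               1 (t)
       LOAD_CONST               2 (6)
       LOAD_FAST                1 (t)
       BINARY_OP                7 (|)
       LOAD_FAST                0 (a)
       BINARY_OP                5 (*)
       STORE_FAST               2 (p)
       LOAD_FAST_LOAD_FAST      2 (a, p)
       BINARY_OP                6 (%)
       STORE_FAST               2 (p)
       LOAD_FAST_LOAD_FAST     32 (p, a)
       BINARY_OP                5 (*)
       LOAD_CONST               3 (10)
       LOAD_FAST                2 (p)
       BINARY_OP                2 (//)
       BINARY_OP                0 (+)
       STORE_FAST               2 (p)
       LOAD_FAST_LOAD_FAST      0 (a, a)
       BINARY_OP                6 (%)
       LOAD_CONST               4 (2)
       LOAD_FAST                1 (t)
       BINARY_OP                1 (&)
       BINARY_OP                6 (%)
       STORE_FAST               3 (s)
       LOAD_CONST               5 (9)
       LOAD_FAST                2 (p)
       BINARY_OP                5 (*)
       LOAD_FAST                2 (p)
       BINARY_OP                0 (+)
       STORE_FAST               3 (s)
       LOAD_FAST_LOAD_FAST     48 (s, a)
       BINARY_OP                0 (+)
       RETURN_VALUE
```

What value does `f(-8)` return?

LOAD_FAST a → push -8. Stack: [-8]
LOAD_CONST → push 5. Stack: [-8, 5]
BINARY_OP // → -8 // 5 = -2. Stack: [-2]
STORE_FAST t → t=-2. Stack: []
LOAD_CONST → push 6. Stack: [6]
LOAD_FAST t → push -2. Stack: [6, -2]
BINARY_OP | → 6 | -2 = -2. Stack: [-2]
LOAD_FAST a → push -8. Stack: [-2, -8]
BINARY_OP * → -2 * -8 = 16. Stack: [16]
STORE_FAST p → p=16. Stack: []
LOAD_FAST_LOAD_FAST a,p → push -8,16. Stack: [-8, 16]
BINARY_OP % → -8 % 16 = 8. Stack: [8]
STORE_FAST p → p=8. Stack: []
LOAD_FAST_LOAD_FAST p,a → push 8,-8. Stack: [8, -8]
BINARY_OP * → 8 * -8 = -64. Stack: [-64]
LOAD_CONST → push 10. Stack: [-64, 10]
LOAD_FAST p → push 8. Stack: [-64, 10, 8]
BINARY_OP // → 10 // 8 = 1. Stack: [-64, 1]
BINARY_OP + → -64 + 1 = -63. Stack: [-63]
STORE_FAST p → p=-63. Stack: []
LOAD_FAST_LOAD_FAST a,a → push -8,-8. Stack: [-8, -8]
BINARY_OP % → -8 % -8 = 0. Stack: [0]
LOAD_CONST → push 2. Stack: [0, 2]
LOAD_FAST t → push -2. Stack: [0, 2, -2]
BINARY_OP & → 2 & -2 = 2. Stack: [0, 2]
BINARY_OP % → 0 % 2 = 0. Stack: [0]
STORE_FAST s → s=0. Stack: []
LOAD_CONST → push 9. Stack: [9]
LOAD_FAST p → push -63. Stack: [9, -63]
BINARY_OP * → 9 * -63 = -567. Stack: [-567]
LOAD_FAST p → push -63. Stack: [-567, -63]
BINARY_OP + → -567 + -63 = -630. Stack: [-630]
STORE_FAST s → s=-630. Stack: []
LOAD_FAST_LOAD_FAST s,a → push -630,-8. Stack: [-630, -8]
BINARY_OP + → -630 + -8 = -638. Stack: [-638]
RETURN_VALUE → return -638.

-638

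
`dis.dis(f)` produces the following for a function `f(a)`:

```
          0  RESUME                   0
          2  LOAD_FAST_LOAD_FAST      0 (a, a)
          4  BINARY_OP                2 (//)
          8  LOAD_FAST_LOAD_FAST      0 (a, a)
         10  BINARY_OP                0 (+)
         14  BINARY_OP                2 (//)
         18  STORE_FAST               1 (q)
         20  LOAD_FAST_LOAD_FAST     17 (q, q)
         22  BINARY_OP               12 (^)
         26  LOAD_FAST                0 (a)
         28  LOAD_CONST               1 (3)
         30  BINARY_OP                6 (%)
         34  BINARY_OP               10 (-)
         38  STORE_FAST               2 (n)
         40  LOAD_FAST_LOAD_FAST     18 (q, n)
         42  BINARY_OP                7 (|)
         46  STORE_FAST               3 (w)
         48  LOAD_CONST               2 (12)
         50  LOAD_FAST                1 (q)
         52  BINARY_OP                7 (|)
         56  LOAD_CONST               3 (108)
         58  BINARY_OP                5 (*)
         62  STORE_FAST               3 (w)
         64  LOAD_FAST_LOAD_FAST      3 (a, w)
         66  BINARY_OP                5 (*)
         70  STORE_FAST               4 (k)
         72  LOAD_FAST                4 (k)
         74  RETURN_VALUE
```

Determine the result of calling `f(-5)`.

540

LOAD_FAST_LOAD_FAST a,a → push -5,-5. Stack: [-5, -5]
BINARY_OP // → -5 // -5 = 1. Stack: [1]
LOAD_FAST_LOAD_FAST a,a → push -5,-5. Stack: [1, -5, -5]
BINARY_OP + → -5 + -5 = -10. Stack: [1, -10]
BINARY_OP // → 1 // -10 = -1. Stack: [-1]
STORE_FAST q → q=-1. Stack: []
LOAD_FAST_LOAD_FAST q,q → push -1,-1. Stack: [-1, -1]
BINARY_OP ^ → -1 ^ -1 = 0. Stack: [0]
LOAD_FAST a → push -5. Stack: [0, -5]
LOAD_CONST → push 3. Stack: [0, -5, 3]
BINARY_OP % → -5 % 3 = 1. Stack: [0, 1]
BINARY_OP - → 0 - 1 = -1. Stack: [-1]
STORE_FAST n → n=-1. Stack: []
LOAD_FAST_LOAD_FAST q,n → push -1,-1. Stack: [-1, -1]
BINARY_OP | → -1 | -1 = -1. Stack: [-1]
STORE_FAST w → w=-1. Stack: []
LOAD_CONST → push 12. Stack: [12]
LOAD_FAST q → push -1. Stack: [12, -1]
BINARY_OP | → 12 | -1 = -1. Stack: [-1]
LOAD_CONST → push 108. Stack: [-1, 108]
BINARY_OP * → -1 * 108 = -108. Stack: [-108]
STORE_FAST w → w=-108. Stack: []
LOAD_FAST_LOAD_FAST a,w → push -5,-108. Stack: [-5, -108]
BINARY_OP * → -5 * -108 = 540. Stack: [540]
STORE_FAST k → k=540. Stack: []
LOAD_FAST k → push 540. Stack: [540]
RETURN_VALUE → return 540.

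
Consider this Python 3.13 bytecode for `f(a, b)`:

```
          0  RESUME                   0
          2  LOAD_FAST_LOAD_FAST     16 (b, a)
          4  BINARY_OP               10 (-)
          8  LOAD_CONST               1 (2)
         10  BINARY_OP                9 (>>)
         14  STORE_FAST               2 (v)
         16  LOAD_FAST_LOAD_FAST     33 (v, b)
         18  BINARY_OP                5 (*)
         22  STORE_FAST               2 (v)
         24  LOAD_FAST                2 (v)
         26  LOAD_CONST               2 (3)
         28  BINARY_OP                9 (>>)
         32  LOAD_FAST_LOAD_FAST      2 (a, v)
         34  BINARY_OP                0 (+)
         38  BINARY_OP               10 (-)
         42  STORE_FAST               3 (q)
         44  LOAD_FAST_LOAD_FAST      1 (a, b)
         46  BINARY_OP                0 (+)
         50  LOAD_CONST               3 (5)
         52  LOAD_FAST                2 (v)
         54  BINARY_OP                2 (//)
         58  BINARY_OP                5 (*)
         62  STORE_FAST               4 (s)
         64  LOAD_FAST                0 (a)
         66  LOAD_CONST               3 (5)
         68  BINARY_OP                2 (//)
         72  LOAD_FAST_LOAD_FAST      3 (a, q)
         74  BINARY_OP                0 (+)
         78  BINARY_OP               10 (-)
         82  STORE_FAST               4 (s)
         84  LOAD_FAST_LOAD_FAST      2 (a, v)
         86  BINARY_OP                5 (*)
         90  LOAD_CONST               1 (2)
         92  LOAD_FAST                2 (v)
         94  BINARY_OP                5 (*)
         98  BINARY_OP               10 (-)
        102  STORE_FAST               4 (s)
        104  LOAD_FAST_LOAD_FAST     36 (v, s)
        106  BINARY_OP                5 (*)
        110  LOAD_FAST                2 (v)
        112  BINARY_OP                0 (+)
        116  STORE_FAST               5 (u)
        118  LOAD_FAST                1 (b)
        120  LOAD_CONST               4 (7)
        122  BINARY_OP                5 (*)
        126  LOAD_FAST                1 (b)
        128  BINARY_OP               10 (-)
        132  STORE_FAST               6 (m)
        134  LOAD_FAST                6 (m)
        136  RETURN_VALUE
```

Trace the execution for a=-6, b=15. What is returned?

LOAD_FAST_LOAD_FAST b,a → push 15,-6. Stack: [15, -6]
BINARY_OP - → 15 - -6 = 21. Stack: [21]
LOAD_CONST → push 2. Stack: [21, 2]
BINARY_OP >> → 21 >> 2 = 5. Stack: [5]
STORE_FAST v → v=5. Stack: []
LOAD_FAST_LOAD_FAST v,b → push 5,15. Stack: [5, 15]
BINARY_OP * → 5 * 15 = 75. Stack: [75]
STORE_FAST v → v=75. Stack: []
LOAD_FAST v → push 75. Stack: [75]
LOAD_CONST → push 3. Stack: [75, 3]
BINARY_OP >> → 75 >> 3 = 9. Stack: [9]
LOAD_FAST_LOAD_FAST a,v → push -6,75. Stack: [9, -6, 75]
BINARY_OP + → -6 + 75 = 69. Stack: [9, 69]
BINARY_OP - → 9 - 69 = -60. Stack: [-60]
STORE_FAST q → q=-60. Stack: []
LOAD_FAST_LOAD_FAST a,b → push -6,15. Stack: [-6, 15]
BINARY_OP + → -6 + 15 = 9. Stack: [9]
LOAD_CONST → push 5. Stack: [9, 5]
LOAD_FAST v → push 75. Stack: [9, 5, 75]
BINARY_OP // → 5 // 75 = 0. Stack: [9, 0]
BINARY_OP * → 9 * 0 = 0. Stack: [0]
STORE_FAST s → s=0. Stack: []
LOAD_FAST a → push -6. Stack: [-6]
LOAD_CONST → push 5. Stack: [-6, 5]
BINARY_OP // → -6 // 5 = -2. Stack: [-2]
LOAD_FAST_LOAD_FAST a,q → push -6,-60. Stack: [-2, -6, -60]
BINARY_OP + → -6 + -60 = -66. Stack: [-2, -66]
BINARY_OP - → -2 - -66 = 64. Stack: [64]
STORE_FAST s → s=64. Stack: []
LOAD_FAST_LOAD_FAST a,v → push -6,75. Stack: [-6, 75]
BINARY_OP * → -6 * 75 = -450. Stack: [-450]
LOAD_CONST → push 2. Stack: [-450, 2]
LOAD_FAST v → push 75. Stack: [-450, 2, 75]
BINARY_OP * → 2 * 75 = 150. Stack: [-450, 150]
BINARY_OP - → -450 - 150 = -600. Stack: [-600]
STORE_FAST s → s=-600. Stack: []
LOAD_FAST_LOAD_FAST v,s → push 75,-600. Stack: [75, -600]
BINARY_OP * → 75 * -600 = -45000. Stack: [-45000]
LOAD_FAST v → push 75. Stack: [-45000, 75]
BINARY_OP + → -45000 + 75 = -44925. Stack: [-44925]
STORE_FAST u → u=-44925. Stack: []
LOAD_FAST b → push 15. Stack: [15]
LOAD_CONST → push 7. Stack: [15, 7]
BINARY_OP * → 15 * 7 = 105. Stack: [105]
LOAD_FAST b → push 15. Stack: [105, 15]
BINARY_OP - → 105 - 15 = 90. Stack: [90]
STORE_FAST m → m=90. Stack: []
LOAD_FAST m → push 90. Stack: [90]
RETURN_VALUE → return 90.

90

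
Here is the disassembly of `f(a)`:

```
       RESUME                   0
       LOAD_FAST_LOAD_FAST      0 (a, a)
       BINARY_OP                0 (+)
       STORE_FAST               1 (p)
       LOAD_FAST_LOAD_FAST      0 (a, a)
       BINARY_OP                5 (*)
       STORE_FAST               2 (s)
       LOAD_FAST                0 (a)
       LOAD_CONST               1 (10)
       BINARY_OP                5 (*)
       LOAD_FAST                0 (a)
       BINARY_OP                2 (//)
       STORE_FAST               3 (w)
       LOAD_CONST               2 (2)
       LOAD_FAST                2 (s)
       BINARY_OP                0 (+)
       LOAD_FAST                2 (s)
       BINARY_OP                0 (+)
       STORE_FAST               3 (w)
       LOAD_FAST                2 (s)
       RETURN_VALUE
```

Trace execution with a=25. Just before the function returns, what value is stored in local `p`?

LOAD_FAST_LOAD_FAST a,a → push 25,25. Stack: [25, 25]
BINARY_OP + → 25 + 25 = 50. Stack: [50]
STORE_FAST p → p=50. Stack: []
LOAD_FAST_LOAD_FAST a,a → push 25,25. Stack: [25, 25]
BINARY_OP * → 25 * 25 = 625. Stack: [625]
STORE_FAST s → s=625. Stack: []
LOAD_FAST a → push 25. Stack: [25]
LOAD_CONST → push 10. Stack: [25, 10]
BINARY_OP * → 25 * 10 = 250. Stack: [250]
LOAD_FAST a → push 25. Stack: [250, 25]
BINARY_OP // → 250 // 25 = 10. Stack: [10]
STORE_FAST w → w=10. Stack: []
LOAD_CONST → push 2. Stack: [2]
LOAD_FAST s → push 625. Stack: [2, 625]
BINARY_OP + → 2 + 625 = 627. Stack: [627]
LOAD_FAST s → push 625. Stack: [627, 625]
BINARY_OP + → 627 + 625 = 1252. Stack: [1252]
STORE_FAST w → w=1252. Stack: []
LOAD_FAST s → push 625. Stack: [625]
RETURN_VALUE → return 625.

50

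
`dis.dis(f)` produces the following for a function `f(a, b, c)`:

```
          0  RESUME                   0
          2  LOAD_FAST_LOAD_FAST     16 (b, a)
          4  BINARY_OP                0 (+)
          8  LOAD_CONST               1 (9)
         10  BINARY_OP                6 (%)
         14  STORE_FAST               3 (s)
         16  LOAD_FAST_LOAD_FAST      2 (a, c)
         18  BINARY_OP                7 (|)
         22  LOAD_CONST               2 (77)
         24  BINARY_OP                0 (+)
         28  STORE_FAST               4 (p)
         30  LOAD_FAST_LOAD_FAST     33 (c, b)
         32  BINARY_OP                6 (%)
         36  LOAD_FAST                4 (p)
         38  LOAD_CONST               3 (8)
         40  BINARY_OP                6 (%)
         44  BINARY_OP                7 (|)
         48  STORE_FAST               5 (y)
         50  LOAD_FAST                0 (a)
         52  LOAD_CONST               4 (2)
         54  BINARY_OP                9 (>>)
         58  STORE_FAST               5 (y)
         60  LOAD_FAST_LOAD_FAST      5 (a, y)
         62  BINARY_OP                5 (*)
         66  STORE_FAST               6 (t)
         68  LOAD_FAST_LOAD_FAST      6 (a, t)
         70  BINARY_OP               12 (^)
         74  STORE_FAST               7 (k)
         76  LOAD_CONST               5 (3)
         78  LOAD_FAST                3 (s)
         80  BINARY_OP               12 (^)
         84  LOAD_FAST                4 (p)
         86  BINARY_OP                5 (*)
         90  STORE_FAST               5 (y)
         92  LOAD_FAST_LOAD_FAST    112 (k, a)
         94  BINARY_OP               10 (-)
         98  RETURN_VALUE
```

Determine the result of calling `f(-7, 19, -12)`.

LOAD_FAST_LOAD_FAST b,a → push 19,-7. Stack: [19, -7]
BINARY_OP + → 19 + -7 = 12. Stack: [12]
LOAD_CONST → push 9. Stack: [12, 9]
BINARY_OP % → 12 % 9 = 3. Stack: [3]
STORE_FAST s → s=3. Stack: []
LOAD_FAST_LOAD_FAST a,c → push -7,-12. Stack: [-7, -12]
BINARY_OP | → -7 | -12 = -3. Stack: [-3]
LOAD_CONST → push 77. Stack: [-3, 77]
BINARY_OP + → -3 + 77 = 74. Stack: [74]
STORE_FAST p → p=74. Stack: []
LOAD_FAST_LOAD_FAST c,b → push -12,19. Stack: [-12, 19]
BINARY_OP % → -12 % 19 = 7. Stack: [7]
LOAD_FAST p → push 74. Stack: [7, 74]
LOAD_CONST → push 8. Stack: [7, 74, 8]
BINARY_OP % → 74 % 8 = 2. Stack: [7, 2]
BINARY_OP | → 7 | 2 = 7. Stack: [7]
STORE_FAST y → y=7. Stack: []
LOAD_FAST a → push -7. Stack: [-7]
LOAD_CONST → push 2. Stack: [-7, 2]
BINARY_OP >> → -7 >> 2 = -2. Stack: [-2]
STORE_FAST y → y=-2. Stack: []
LOAD_FAST_LOAD_FAST a,y → push -7,-2. Stack: [-7, -2]
BINARY_OP * → -7 * -2 = 14. Stack: [14]
STORE_FAST t → t=14. Stack: []
LOAD_FAST_LOAD_FAST a,t → push -7,14. Stack: [-7, 14]
BINARY_OP ^ → -7 ^ 14 = -9. Stack: [-9]
STORE_FAST k → k=-9. Stack: []
LOAD_CONST → push 3. Stack: [3]
LOAD_FAST s → push 3. Stack: [3, 3]
BINARY_OP ^ → 3 ^ 3 = 0. Stack: [0]
LOAD_FAST p → push 74. Stack: [0, 74]
BINARY_OP * → 0 * 74 = 0. Stack: [0]
STORE_FAST y → y=0. Stack: []
LOAD_FAST_LOAD_FAST k,a → push -9,-7. Stack: [-9, -7]
BINARY_OP - → -9 - -7 = -2. Stack: [-2]
RETURN_VALUE → return -2.

-2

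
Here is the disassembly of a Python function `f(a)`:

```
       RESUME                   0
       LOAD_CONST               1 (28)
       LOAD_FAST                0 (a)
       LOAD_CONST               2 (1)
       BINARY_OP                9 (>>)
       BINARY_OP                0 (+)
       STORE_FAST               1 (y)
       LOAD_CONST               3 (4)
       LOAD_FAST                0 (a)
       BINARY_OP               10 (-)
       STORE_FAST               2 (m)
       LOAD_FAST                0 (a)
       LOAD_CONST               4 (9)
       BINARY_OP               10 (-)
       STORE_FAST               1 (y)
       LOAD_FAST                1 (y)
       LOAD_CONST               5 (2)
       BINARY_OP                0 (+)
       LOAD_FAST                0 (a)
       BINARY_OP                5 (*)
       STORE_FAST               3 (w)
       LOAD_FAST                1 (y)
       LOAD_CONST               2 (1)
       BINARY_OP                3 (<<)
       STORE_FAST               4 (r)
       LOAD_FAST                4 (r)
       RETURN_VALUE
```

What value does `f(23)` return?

LOAD_CONST → push 28. Stack: [28]
LOAD_FAST a → push 23. Stack: [28, 23]
LOAD_CONST → push 1. Stack: [28, 23, 1]
BINARY_OP >> → 23 >> 1 = 11. Stack: [28, 11]
BINARY_OP + → 28 + 11 = 39. Stack: [39]
STORE_FAST y → y=39. Stack: []
LOAD_CONST → push 4. Stack: [4]
LOAD_FAST a → push 23. Stack: [4, 23]
BINARY_OP - → 4 - 23 = -19. Stack: [-19]
STORE_FAST m → m=-19. Stack: []
LOAD_FAST a → push 23. Stack: [23]
LOAD_CONST → push 9. Stack: [23, 9]
BINARY_OP - → 23 - 9 = 14. Stack: [14]
STORE_FAST y → y=14. Stack: []
LOAD_FAST y → push 14. Stack: [14]
LOAD_CONST → push 2. Stack: [14, 2]
BINARY_OP + → 14 + 2 = 16. Stack: [16]
LOAD_FAST a → push 23. Stack: [16, 23]
BINARY_OP * → 16 * 23 = 368. Stack: [368]
STORE_FAST w → w=368. Stack: []
LOAD_FAST y → push 14. Stack: [14]
LOAD_CONST → push 1. Stack: [14, 1]
BINARY_OP << → 14 << 1 = 28. Stack: [28]
STORE_FAST r → r=28. Stack: []
LOAD_FAST r → push 28. Stack: [28]
RETURN_VALUE → return 28.

28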